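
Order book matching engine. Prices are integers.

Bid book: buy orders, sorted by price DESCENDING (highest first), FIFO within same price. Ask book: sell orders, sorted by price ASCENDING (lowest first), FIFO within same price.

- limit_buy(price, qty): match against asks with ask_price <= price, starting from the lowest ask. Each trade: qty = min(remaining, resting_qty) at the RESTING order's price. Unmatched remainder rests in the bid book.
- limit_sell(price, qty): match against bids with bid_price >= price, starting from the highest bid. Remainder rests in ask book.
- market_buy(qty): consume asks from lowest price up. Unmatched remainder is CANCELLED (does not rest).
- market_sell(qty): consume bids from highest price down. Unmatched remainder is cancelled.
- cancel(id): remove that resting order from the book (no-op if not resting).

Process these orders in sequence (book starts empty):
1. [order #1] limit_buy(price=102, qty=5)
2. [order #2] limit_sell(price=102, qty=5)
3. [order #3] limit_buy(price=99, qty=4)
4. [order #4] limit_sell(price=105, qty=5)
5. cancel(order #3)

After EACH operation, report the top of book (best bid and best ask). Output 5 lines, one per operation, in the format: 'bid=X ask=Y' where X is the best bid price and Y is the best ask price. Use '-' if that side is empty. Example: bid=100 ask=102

Answer: bid=102 ask=-
bid=- ask=-
bid=99 ask=-
bid=99 ask=105
bid=- ask=105

Derivation:
After op 1 [order #1] limit_buy(price=102, qty=5): fills=none; bids=[#1:5@102] asks=[-]
After op 2 [order #2] limit_sell(price=102, qty=5): fills=#1x#2:5@102; bids=[-] asks=[-]
After op 3 [order #3] limit_buy(price=99, qty=4): fills=none; bids=[#3:4@99] asks=[-]
After op 4 [order #4] limit_sell(price=105, qty=5): fills=none; bids=[#3:4@99] asks=[#4:5@105]
After op 5 cancel(order #3): fills=none; bids=[-] asks=[#4:5@105]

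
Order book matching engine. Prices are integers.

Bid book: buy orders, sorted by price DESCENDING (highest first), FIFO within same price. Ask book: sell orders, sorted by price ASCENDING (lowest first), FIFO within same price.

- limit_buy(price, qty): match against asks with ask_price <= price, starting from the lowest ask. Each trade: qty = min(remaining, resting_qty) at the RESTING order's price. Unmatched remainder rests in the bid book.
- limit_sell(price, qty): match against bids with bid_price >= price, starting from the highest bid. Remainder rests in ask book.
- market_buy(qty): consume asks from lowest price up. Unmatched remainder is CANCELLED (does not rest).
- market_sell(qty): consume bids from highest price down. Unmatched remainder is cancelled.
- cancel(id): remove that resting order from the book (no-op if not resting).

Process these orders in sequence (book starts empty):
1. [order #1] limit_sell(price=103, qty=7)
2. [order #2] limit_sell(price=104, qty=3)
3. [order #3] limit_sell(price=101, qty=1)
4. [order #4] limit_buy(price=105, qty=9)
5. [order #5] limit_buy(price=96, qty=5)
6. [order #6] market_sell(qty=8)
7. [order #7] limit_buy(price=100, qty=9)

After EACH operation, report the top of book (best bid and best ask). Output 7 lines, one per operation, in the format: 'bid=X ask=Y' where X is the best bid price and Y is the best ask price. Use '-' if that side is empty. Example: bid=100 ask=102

After op 1 [order #1] limit_sell(price=103, qty=7): fills=none; bids=[-] asks=[#1:7@103]
After op 2 [order #2] limit_sell(price=104, qty=3): fills=none; bids=[-] asks=[#1:7@103 #2:3@104]
After op 3 [order #3] limit_sell(price=101, qty=1): fills=none; bids=[-] asks=[#3:1@101 #1:7@103 #2:3@104]
After op 4 [order #4] limit_buy(price=105, qty=9): fills=#4x#3:1@101 #4x#1:7@103 #4x#2:1@104; bids=[-] asks=[#2:2@104]
After op 5 [order #5] limit_buy(price=96, qty=5): fills=none; bids=[#5:5@96] asks=[#2:2@104]
After op 6 [order #6] market_sell(qty=8): fills=#5x#6:5@96; bids=[-] asks=[#2:2@104]
After op 7 [order #7] limit_buy(price=100, qty=9): fills=none; bids=[#7:9@100] asks=[#2:2@104]

Answer: bid=- ask=103
bid=- ask=103
bid=- ask=101
bid=- ask=104
bid=96 ask=104
bid=- ask=104
bid=100 ask=104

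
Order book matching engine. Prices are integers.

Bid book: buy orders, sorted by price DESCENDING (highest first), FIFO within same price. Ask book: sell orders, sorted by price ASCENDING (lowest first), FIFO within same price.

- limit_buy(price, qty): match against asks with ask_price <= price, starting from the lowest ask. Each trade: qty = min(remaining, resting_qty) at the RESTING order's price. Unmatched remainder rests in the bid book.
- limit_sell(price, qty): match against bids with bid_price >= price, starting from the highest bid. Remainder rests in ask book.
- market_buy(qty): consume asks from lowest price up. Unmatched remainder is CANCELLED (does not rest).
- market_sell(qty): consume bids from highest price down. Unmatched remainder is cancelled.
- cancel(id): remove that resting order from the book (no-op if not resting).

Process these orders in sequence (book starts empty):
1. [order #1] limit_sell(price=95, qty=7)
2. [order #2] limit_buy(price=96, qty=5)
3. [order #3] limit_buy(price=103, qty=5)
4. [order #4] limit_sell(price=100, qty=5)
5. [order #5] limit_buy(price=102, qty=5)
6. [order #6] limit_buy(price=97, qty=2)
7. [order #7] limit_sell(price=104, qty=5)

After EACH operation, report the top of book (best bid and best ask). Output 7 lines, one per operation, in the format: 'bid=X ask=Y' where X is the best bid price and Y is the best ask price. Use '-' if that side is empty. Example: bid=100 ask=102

After op 1 [order #1] limit_sell(price=95, qty=7): fills=none; bids=[-] asks=[#1:7@95]
After op 2 [order #2] limit_buy(price=96, qty=5): fills=#2x#1:5@95; bids=[-] asks=[#1:2@95]
After op 3 [order #3] limit_buy(price=103, qty=5): fills=#3x#1:2@95; bids=[#3:3@103] asks=[-]
After op 4 [order #4] limit_sell(price=100, qty=5): fills=#3x#4:3@103; bids=[-] asks=[#4:2@100]
After op 5 [order #5] limit_buy(price=102, qty=5): fills=#5x#4:2@100; bids=[#5:3@102] asks=[-]
After op 6 [order #6] limit_buy(price=97, qty=2): fills=none; bids=[#5:3@102 #6:2@97] asks=[-]
After op 7 [order #7] limit_sell(price=104, qty=5): fills=none; bids=[#5:3@102 #6:2@97] asks=[#7:5@104]

Answer: bid=- ask=95
bid=- ask=95
bid=103 ask=-
bid=- ask=100
bid=102 ask=-
bid=102 ask=-
bid=102 ask=104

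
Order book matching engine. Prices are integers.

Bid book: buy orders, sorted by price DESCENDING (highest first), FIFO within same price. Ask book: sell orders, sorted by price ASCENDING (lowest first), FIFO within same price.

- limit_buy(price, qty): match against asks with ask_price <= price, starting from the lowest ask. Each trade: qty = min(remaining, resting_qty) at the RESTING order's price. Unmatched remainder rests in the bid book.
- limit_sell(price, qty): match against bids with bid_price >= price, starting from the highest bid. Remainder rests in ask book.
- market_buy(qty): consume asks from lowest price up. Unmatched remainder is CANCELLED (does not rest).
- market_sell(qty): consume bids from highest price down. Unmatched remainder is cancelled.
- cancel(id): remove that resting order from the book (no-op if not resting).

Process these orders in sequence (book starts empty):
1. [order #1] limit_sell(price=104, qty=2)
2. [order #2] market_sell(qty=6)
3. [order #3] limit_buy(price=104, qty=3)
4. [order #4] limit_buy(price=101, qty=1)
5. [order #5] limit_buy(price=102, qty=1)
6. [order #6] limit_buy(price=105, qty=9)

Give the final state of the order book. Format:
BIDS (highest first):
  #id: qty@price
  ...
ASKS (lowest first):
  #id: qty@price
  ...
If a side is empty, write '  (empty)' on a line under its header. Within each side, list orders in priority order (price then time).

Answer: BIDS (highest first):
  #6: 9@105
  #3: 1@104
  #5: 1@102
  #4: 1@101
ASKS (lowest first):
  (empty)

Derivation:
After op 1 [order #1] limit_sell(price=104, qty=2): fills=none; bids=[-] asks=[#1:2@104]
After op 2 [order #2] market_sell(qty=6): fills=none; bids=[-] asks=[#1:2@104]
After op 3 [order #3] limit_buy(price=104, qty=3): fills=#3x#1:2@104; bids=[#3:1@104] asks=[-]
After op 4 [order #4] limit_buy(price=101, qty=1): fills=none; bids=[#3:1@104 #4:1@101] asks=[-]
After op 5 [order #5] limit_buy(price=102, qty=1): fills=none; bids=[#3:1@104 #5:1@102 #4:1@101] asks=[-]
After op 6 [order #6] limit_buy(price=105, qty=9): fills=none; bids=[#6:9@105 #3:1@104 #5:1@102 #4:1@101] asks=[-]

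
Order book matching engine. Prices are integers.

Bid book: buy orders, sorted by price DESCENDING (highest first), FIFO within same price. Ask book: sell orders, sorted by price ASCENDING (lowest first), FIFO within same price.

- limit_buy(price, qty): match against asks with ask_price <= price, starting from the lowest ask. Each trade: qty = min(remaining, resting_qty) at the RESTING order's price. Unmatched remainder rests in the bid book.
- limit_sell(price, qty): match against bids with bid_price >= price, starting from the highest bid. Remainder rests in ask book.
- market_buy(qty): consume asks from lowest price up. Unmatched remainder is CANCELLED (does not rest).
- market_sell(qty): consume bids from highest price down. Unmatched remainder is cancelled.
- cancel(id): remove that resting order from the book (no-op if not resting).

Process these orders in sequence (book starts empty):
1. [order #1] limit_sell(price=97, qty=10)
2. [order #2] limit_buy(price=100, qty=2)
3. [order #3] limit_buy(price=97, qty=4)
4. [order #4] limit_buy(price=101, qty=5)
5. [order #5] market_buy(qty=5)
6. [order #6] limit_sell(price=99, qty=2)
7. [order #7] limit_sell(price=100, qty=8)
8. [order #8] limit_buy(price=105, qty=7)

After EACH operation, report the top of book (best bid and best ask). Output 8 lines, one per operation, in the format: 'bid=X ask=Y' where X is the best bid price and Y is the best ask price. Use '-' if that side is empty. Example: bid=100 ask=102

Answer: bid=- ask=97
bid=- ask=97
bid=- ask=97
bid=101 ask=-
bid=101 ask=-
bid=- ask=99
bid=- ask=99
bid=- ask=100

Derivation:
After op 1 [order #1] limit_sell(price=97, qty=10): fills=none; bids=[-] asks=[#1:10@97]
After op 2 [order #2] limit_buy(price=100, qty=2): fills=#2x#1:2@97; bids=[-] asks=[#1:8@97]
After op 3 [order #3] limit_buy(price=97, qty=4): fills=#3x#1:4@97; bids=[-] asks=[#1:4@97]
After op 4 [order #4] limit_buy(price=101, qty=5): fills=#4x#1:4@97; bids=[#4:1@101] asks=[-]
After op 5 [order #5] market_buy(qty=5): fills=none; bids=[#4:1@101] asks=[-]
After op 6 [order #6] limit_sell(price=99, qty=2): fills=#4x#6:1@101; bids=[-] asks=[#6:1@99]
After op 7 [order #7] limit_sell(price=100, qty=8): fills=none; bids=[-] asks=[#6:1@99 #7:8@100]
After op 8 [order #8] limit_buy(price=105, qty=7): fills=#8x#6:1@99 #8x#7:6@100; bids=[-] asks=[#7:2@100]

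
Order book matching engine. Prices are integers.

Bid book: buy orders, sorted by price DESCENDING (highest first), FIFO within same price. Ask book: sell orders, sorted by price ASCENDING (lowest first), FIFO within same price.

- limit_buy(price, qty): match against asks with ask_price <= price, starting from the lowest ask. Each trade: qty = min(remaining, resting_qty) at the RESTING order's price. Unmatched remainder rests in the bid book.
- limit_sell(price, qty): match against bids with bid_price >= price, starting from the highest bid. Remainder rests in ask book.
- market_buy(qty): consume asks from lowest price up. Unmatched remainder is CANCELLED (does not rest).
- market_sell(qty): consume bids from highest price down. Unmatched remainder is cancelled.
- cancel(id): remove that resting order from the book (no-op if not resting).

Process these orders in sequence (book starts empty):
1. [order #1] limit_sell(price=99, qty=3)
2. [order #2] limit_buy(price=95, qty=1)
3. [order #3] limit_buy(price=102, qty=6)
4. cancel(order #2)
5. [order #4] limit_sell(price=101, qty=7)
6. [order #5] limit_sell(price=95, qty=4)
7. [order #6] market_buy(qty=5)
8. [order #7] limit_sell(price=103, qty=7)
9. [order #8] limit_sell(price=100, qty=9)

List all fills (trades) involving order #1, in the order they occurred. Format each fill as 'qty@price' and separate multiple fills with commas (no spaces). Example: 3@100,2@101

After op 1 [order #1] limit_sell(price=99, qty=3): fills=none; bids=[-] asks=[#1:3@99]
After op 2 [order #2] limit_buy(price=95, qty=1): fills=none; bids=[#2:1@95] asks=[#1:3@99]
After op 3 [order #3] limit_buy(price=102, qty=6): fills=#3x#1:3@99; bids=[#3:3@102 #2:1@95] asks=[-]
After op 4 cancel(order #2): fills=none; bids=[#3:3@102] asks=[-]
After op 5 [order #4] limit_sell(price=101, qty=7): fills=#3x#4:3@102; bids=[-] asks=[#4:4@101]
After op 6 [order #5] limit_sell(price=95, qty=4): fills=none; bids=[-] asks=[#5:4@95 #4:4@101]
After op 7 [order #6] market_buy(qty=5): fills=#6x#5:4@95 #6x#4:1@101; bids=[-] asks=[#4:3@101]
After op 8 [order #7] limit_sell(price=103, qty=7): fills=none; bids=[-] asks=[#4:3@101 #7:7@103]
After op 9 [order #8] limit_sell(price=100, qty=9): fills=none; bids=[-] asks=[#8:9@100 #4:3@101 #7:7@103]

Answer: 3@99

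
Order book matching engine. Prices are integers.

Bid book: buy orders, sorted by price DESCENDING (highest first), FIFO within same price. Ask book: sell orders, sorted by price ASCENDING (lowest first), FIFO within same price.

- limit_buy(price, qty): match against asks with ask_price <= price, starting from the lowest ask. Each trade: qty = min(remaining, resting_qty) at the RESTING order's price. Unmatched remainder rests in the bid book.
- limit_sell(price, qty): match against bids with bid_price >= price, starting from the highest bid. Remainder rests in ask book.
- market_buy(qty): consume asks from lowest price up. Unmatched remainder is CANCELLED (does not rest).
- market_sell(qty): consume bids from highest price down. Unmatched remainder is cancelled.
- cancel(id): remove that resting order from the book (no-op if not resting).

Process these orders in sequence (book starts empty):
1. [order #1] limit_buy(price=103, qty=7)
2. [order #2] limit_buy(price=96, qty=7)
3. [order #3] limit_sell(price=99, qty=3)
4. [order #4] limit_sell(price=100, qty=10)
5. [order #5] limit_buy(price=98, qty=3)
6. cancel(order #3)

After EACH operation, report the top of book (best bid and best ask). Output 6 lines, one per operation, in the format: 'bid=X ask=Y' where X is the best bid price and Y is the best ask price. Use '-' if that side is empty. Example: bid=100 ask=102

Answer: bid=103 ask=-
bid=103 ask=-
bid=103 ask=-
bid=96 ask=100
bid=98 ask=100
bid=98 ask=100

Derivation:
After op 1 [order #1] limit_buy(price=103, qty=7): fills=none; bids=[#1:7@103] asks=[-]
After op 2 [order #2] limit_buy(price=96, qty=7): fills=none; bids=[#1:7@103 #2:7@96] asks=[-]
After op 3 [order #3] limit_sell(price=99, qty=3): fills=#1x#3:3@103; bids=[#1:4@103 #2:7@96] asks=[-]
After op 4 [order #4] limit_sell(price=100, qty=10): fills=#1x#4:4@103; bids=[#2:7@96] asks=[#4:6@100]
After op 5 [order #5] limit_buy(price=98, qty=3): fills=none; bids=[#5:3@98 #2:7@96] asks=[#4:6@100]
After op 6 cancel(order #3): fills=none; bids=[#5:3@98 #2:7@96] asks=[#4:6@100]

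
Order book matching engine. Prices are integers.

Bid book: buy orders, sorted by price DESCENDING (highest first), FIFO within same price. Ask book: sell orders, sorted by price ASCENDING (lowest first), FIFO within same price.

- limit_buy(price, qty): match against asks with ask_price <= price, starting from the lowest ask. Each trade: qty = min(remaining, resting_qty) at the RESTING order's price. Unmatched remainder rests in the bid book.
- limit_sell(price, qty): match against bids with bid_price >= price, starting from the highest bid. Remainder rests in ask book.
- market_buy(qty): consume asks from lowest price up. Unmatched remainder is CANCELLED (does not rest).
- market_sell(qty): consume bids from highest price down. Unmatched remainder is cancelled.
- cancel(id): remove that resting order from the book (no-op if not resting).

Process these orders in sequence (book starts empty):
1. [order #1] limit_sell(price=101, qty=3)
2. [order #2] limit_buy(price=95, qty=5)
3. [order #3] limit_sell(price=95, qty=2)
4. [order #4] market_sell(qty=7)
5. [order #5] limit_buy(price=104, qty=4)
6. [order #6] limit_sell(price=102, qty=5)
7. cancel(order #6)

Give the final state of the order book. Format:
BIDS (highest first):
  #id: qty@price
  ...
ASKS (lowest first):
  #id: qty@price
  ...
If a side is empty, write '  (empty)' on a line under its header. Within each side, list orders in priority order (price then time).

After op 1 [order #1] limit_sell(price=101, qty=3): fills=none; bids=[-] asks=[#1:3@101]
After op 2 [order #2] limit_buy(price=95, qty=5): fills=none; bids=[#2:5@95] asks=[#1:3@101]
After op 3 [order #3] limit_sell(price=95, qty=2): fills=#2x#3:2@95; bids=[#2:3@95] asks=[#1:3@101]
After op 4 [order #4] market_sell(qty=7): fills=#2x#4:3@95; bids=[-] asks=[#1:3@101]
After op 5 [order #5] limit_buy(price=104, qty=4): fills=#5x#1:3@101; bids=[#5:1@104] asks=[-]
After op 6 [order #6] limit_sell(price=102, qty=5): fills=#5x#6:1@104; bids=[-] asks=[#6:4@102]
After op 7 cancel(order #6): fills=none; bids=[-] asks=[-]

Answer: BIDS (highest first):
  (empty)
ASKS (lowest first):
  (empty)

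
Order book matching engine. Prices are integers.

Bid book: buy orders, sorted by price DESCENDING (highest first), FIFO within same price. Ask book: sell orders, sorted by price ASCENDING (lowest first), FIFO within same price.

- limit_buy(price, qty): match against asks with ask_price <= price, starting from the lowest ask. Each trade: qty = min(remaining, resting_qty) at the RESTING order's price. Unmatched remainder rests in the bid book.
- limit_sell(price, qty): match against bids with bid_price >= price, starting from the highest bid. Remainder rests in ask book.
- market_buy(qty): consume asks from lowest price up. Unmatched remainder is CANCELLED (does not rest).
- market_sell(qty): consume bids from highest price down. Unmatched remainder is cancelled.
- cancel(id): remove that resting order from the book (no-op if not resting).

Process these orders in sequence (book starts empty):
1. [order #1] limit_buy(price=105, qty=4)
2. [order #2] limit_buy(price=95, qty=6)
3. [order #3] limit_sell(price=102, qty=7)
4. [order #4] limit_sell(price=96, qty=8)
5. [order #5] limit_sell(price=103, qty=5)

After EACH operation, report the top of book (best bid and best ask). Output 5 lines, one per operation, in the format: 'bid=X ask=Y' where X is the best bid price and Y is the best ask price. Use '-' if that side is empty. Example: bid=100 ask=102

Answer: bid=105 ask=-
bid=105 ask=-
bid=95 ask=102
bid=95 ask=96
bid=95 ask=96

Derivation:
After op 1 [order #1] limit_buy(price=105, qty=4): fills=none; bids=[#1:4@105] asks=[-]
After op 2 [order #2] limit_buy(price=95, qty=6): fills=none; bids=[#1:4@105 #2:6@95] asks=[-]
After op 3 [order #3] limit_sell(price=102, qty=7): fills=#1x#3:4@105; bids=[#2:6@95] asks=[#3:3@102]
After op 4 [order #4] limit_sell(price=96, qty=8): fills=none; bids=[#2:6@95] asks=[#4:8@96 #3:3@102]
After op 5 [order #5] limit_sell(price=103, qty=5): fills=none; bids=[#2:6@95] asks=[#4:8@96 #3:3@102 #5:5@103]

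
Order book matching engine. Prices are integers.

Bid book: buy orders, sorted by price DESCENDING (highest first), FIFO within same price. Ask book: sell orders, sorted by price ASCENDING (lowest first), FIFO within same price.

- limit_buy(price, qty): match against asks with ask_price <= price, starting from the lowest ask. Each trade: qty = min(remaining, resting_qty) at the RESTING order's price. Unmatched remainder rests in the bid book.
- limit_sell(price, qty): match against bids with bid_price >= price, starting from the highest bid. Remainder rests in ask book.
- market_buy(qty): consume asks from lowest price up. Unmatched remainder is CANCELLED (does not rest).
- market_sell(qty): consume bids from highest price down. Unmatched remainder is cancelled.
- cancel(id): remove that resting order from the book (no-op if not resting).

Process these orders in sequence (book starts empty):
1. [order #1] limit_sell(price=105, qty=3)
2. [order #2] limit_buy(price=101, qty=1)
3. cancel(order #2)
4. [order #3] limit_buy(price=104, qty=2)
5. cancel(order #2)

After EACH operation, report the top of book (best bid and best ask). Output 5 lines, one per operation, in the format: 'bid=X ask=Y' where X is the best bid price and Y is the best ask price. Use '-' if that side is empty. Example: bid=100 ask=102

After op 1 [order #1] limit_sell(price=105, qty=3): fills=none; bids=[-] asks=[#1:3@105]
After op 2 [order #2] limit_buy(price=101, qty=1): fills=none; bids=[#2:1@101] asks=[#1:3@105]
After op 3 cancel(order #2): fills=none; bids=[-] asks=[#1:3@105]
After op 4 [order #3] limit_buy(price=104, qty=2): fills=none; bids=[#3:2@104] asks=[#1:3@105]
After op 5 cancel(order #2): fills=none; bids=[#3:2@104] asks=[#1:3@105]

Answer: bid=- ask=105
bid=101 ask=105
bid=- ask=105
bid=104 ask=105
bid=104 ask=105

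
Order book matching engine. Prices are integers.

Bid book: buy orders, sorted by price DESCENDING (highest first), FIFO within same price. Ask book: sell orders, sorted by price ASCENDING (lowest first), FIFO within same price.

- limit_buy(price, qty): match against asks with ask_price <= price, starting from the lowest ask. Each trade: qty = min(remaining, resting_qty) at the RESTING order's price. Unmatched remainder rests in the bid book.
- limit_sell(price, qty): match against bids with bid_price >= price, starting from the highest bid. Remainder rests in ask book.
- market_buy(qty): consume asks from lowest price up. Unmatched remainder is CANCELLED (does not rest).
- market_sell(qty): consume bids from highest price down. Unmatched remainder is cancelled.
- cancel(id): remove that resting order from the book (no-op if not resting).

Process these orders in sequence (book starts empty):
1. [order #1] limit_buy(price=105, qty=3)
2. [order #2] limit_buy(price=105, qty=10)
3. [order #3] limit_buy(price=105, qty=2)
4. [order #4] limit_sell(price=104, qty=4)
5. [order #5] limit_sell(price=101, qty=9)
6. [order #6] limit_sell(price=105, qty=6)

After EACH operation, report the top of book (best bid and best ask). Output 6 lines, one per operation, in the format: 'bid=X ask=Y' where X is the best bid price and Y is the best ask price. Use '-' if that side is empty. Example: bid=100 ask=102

Answer: bid=105 ask=-
bid=105 ask=-
bid=105 ask=-
bid=105 ask=-
bid=105 ask=-
bid=- ask=105

Derivation:
After op 1 [order #1] limit_buy(price=105, qty=3): fills=none; bids=[#1:3@105] asks=[-]
After op 2 [order #2] limit_buy(price=105, qty=10): fills=none; bids=[#1:3@105 #2:10@105] asks=[-]
After op 3 [order #3] limit_buy(price=105, qty=2): fills=none; bids=[#1:3@105 #2:10@105 #3:2@105] asks=[-]
After op 4 [order #4] limit_sell(price=104, qty=4): fills=#1x#4:3@105 #2x#4:1@105; bids=[#2:9@105 #3:2@105] asks=[-]
After op 5 [order #5] limit_sell(price=101, qty=9): fills=#2x#5:9@105; bids=[#3:2@105] asks=[-]
After op 6 [order #6] limit_sell(price=105, qty=6): fills=#3x#6:2@105; bids=[-] asks=[#6:4@105]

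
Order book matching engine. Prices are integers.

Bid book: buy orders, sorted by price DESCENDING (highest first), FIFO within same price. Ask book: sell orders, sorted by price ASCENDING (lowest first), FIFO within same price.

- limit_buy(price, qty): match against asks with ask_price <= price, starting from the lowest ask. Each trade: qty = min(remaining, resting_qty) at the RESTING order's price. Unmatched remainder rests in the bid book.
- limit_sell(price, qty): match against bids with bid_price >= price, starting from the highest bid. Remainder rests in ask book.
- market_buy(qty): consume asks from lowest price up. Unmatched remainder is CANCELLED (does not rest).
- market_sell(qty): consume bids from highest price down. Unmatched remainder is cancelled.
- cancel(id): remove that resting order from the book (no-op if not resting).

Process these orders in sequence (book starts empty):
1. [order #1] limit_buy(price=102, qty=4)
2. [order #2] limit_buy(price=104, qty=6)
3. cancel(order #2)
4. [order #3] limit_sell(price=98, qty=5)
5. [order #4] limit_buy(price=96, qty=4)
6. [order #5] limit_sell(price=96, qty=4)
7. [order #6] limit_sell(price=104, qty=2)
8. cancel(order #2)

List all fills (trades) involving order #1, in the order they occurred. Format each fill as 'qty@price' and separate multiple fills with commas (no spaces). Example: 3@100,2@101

After op 1 [order #1] limit_buy(price=102, qty=4): fills=none; bids=[#1:4@102] asks=[-]
After op 2 [order #2] limit_buy(price=104, qty=6): fills=none; bids=[#2:6@104 #1:4@102] asks=[-]
After op 3 cancel(order #2): fills=none; bids=[#1:4@102] asks=[-]
After op 4 [order #3] limit_sell(price=98, qty=5): fills=#1x#3:4@102; bids=[-] asks=[#3:1@98]
After op 5 [order #4] limit_buy(price=96, qty=4): fills=none; bids=[#4:4@96] asks=[#3:1@98]
After op 6 [order #5] limit_sell(price=96, qty=4): fills=#4x#5:4@96; bids=[-] asks=[#3:1@98]
After op 7 [order #6] limit_sell(price=104, qty=2): fills=none; bids=[-] asks=[#3:1@98 #6:2@104]
After op 8 cancel(order #2): fills=none; bids=[-] asks=[#3:1@98 #6:2@104]

Answer: 4@102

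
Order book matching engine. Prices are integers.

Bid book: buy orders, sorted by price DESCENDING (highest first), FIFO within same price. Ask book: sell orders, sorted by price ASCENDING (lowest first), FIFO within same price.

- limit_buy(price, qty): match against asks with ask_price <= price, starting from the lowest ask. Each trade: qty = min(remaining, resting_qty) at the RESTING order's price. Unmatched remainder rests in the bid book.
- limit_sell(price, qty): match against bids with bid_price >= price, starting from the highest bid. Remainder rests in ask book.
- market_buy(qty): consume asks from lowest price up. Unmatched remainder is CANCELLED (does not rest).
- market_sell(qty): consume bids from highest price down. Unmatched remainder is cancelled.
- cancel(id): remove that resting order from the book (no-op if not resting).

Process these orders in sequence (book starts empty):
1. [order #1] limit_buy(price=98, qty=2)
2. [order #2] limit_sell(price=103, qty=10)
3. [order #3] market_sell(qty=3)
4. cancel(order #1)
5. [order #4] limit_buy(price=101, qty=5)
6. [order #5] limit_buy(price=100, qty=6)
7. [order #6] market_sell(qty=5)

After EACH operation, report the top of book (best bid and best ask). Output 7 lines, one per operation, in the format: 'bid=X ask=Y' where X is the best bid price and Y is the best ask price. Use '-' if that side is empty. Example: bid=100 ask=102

Answer: bid=98 ask=-
bid=98 ask=103
bid=- ask=103
bid=- ask=103
bid=101 ask=103
bid=101 ask=103
bid=100 ask=103

Derivation:
After op 1 [order #1] limit_buy(price=98, qty=2): fills=none; bids=[#1:2@98] asks=[-]
After op 2 [order #2] limit_sell(price=103, qty=10): fills=none; bids=[#1:2@98] asks=[#2:10@103]
After op 3 [order #3] market_sell(qty=3): fills=#1x#3:2@98; bids=[-] asks=[#2:10@103]
After op 4 cancel(order #1): fills=none; bids=[-] asks=[#2:10@103]
After op 5 [order #4] limit_buy(price=101, qty=5): fills=none; bids=[#4:5@101] asks=[#2:10@103]
After op 6 [order #5] limit_buy(price=100, qty=6): fills=none; bids=[#4:5@101 #5:6@100] asks=[#2:10@103]
After op 7 [order #6] market_sell(qty=5): fills=#4x#6:5@101; bids=[#5:6@100] asks=[#2:10@103]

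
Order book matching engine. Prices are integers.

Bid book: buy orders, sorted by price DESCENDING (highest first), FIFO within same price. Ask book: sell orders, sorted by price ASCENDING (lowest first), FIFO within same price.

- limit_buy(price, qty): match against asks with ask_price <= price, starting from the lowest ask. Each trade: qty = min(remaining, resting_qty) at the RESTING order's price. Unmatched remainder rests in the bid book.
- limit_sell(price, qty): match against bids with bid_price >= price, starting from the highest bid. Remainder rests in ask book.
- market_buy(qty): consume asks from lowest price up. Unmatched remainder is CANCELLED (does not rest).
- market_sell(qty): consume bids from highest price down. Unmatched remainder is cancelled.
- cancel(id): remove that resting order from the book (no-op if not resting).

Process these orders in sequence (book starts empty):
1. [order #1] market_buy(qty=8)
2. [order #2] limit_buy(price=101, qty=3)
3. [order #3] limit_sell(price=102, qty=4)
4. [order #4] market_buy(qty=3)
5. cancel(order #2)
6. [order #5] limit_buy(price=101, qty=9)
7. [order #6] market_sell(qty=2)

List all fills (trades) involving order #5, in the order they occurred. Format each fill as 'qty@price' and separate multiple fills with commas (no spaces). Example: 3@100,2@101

After op 1 [order #1] market_buy(qty=8): fills=none; bids=[-] asks=[-]
After op 2 [order #2] limit_buy(price=101, qty=3): fills=none; bids=[#2:3@101] asks=[-]
After op 3 [order #3] limit_sell(price=102, qty=4): fills=none; bids=[#2:3@101] asks=[#3:4@102]
After op 4 [order #4] market_buy(qty=3): fills=#4x#3:3@102; bids=[#2:3@101] asks=[#3:1@102]
After op 5 cancel(order #2): fills=none; bids=[-] asks=[#3:1@102]
After op 6 [order #5] limit_buy(price=101, qty=9): fills=none; bids=[#5:9@101] asks=[#3:1@102]
After op 7 [order #6] market_sell(qty=2): fills=#5x#6:2@101; bids=[#5:7@101] asks=[#3:1@102]

Answer: 2@101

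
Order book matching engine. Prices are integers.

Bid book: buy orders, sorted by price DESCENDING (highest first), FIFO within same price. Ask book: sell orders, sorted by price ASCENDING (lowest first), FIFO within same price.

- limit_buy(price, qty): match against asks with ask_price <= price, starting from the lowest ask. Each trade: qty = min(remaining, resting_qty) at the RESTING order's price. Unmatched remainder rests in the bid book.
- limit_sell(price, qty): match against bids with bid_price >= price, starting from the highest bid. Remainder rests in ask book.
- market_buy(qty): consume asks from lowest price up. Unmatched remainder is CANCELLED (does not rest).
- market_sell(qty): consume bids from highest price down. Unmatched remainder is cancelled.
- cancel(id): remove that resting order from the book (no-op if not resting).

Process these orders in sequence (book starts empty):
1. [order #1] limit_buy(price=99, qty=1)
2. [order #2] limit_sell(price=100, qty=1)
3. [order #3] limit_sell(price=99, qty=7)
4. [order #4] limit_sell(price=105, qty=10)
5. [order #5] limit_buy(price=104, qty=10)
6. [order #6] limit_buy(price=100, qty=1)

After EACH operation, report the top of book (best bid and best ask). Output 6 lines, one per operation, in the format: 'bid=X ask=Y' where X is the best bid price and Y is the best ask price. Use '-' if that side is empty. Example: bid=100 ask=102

Answer: bid=99 ask=-
bid=99 ask=100
bid=- ask=99
bid=- ask=99
bid=104 ask=105
bid=104 ask=105

Derivation:
After op 1 [order #1] limit_buy(price=99, qty=1): fills=none; bids=[#1:1@99] asks=[-]
After op 2 [order #2] limit_sell(price=100, qty=1): fills=none; bids=[#1:1@99] asks=[#2:1@100]
After op 3 [order #3] limit_sell(price=99, qty=7): fills=#1x#3:1@99; bids=[-] asks=[#3:6@99 #2:1@100]
After op 4 [order #4] limit_sell(price=105, qty=10): fills=none; bids=[-] asks=[#3:6@99 #2:1@100 #4:10@105]
After op 5 [order #5] limit_buy(price=104, qty=10): fills=#5x#3:6@99 #5x#2:1@100; bids=[#5:3@104] asks=[#4:10@105]
After op 6 [order #6] limit_buy(price=100, qty=1): fills=none; bids=[#5:3@104 #6:1@100] asks=[#4:10@105]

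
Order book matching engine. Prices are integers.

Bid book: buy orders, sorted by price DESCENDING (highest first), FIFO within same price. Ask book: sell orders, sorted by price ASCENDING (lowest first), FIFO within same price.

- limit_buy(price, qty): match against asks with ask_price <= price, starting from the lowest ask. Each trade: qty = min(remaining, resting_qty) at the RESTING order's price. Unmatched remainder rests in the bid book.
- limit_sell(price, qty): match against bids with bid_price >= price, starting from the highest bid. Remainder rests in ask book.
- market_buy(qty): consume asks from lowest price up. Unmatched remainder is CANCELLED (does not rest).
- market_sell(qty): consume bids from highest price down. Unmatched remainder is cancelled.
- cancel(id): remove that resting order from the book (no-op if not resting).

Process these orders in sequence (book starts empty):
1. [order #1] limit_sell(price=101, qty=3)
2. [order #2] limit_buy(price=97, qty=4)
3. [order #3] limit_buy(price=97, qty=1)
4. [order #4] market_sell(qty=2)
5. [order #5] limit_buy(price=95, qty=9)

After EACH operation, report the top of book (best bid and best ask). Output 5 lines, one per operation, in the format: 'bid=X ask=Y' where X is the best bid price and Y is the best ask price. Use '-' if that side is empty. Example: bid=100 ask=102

After op 1 [order #1] limit_sell(price=101, qty=3): fills=none; bids=[-] asks=[#1:3@101]
After op 2 [order #2] limit_buy(price=97, qty=4): fills=none; bids=[#2:4@97] asks=[#1:3@101]
After op 3 [order #3] limit_buy(price=97, qty=1): fills=none; bids=[#2:4@97 #3:1@97] asks=[#1:3@101]
After op 4 [order #4] market_sell(qty=2): fills=#2x#4:2@97; bids=[#2:2@97 #3:1@97] asks=[#1:3@101]
After op 5 [order #5] limit_buy(price=95, qty=9): fills=none; bids=[#2:2@97 #3:1@97 #5:9@95] asks=[#1:3@101]

Answer: bid=- ask=101
bid=97 ask=101
bid=97 ask=101
bid=97 ask=101
bid=97 ask=101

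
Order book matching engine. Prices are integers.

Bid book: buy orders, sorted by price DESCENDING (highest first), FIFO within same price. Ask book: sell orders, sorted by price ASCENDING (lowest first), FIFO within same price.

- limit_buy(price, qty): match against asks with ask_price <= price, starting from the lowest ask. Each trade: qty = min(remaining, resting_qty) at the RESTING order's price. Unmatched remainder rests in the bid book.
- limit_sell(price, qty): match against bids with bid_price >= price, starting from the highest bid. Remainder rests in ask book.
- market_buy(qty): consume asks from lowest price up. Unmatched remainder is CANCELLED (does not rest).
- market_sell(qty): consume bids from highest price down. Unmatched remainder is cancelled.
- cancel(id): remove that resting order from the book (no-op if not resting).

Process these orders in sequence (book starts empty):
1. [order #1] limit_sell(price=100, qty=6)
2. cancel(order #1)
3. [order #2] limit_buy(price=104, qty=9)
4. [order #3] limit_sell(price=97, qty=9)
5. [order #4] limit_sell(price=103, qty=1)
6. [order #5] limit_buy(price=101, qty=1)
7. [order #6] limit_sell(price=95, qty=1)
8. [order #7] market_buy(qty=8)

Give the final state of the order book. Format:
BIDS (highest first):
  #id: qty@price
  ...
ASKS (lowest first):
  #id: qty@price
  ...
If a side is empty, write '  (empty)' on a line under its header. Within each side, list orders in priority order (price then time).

Answer: BIDS (highest first):
  (empty)
ASKS (lowest first):
  (empty)

Derivation:
After op 1 [order #1] limit_sell(price=100, qty=6): fills=none; bids=[-] asks=[#1:6@100]
After op 2 cancel(order #1): fills=none; bids=[-] asks=[-]
After op 3 [order #2] limit_buy(price=104, qty=9): fills=none; bids=[#2:9@104] asks=[-]
After op 4 [order #3] limit_sell(price=97, qty=9): fills=#2x#3:9@104; bids=[-] asks=[-]
After op 5 [order #4] limit_sell(price=103, qty=1): fills=none; bids=[-] asks=[#4:1@103]
After op 6 [order #5] limit_buy(price=101, qty=1): fills=none; bids=[#5:1@101] asks=[#4:1@103]
After op 7 [order #6] limit_sell(price=95, qty=1): fills=#5x#6:1@101; bids=[-] asks=[#4:1@103]
After op 8 [order #7] market_buy(qty=8): fills=#7x#4:1@103; bids=[-] asks=[-]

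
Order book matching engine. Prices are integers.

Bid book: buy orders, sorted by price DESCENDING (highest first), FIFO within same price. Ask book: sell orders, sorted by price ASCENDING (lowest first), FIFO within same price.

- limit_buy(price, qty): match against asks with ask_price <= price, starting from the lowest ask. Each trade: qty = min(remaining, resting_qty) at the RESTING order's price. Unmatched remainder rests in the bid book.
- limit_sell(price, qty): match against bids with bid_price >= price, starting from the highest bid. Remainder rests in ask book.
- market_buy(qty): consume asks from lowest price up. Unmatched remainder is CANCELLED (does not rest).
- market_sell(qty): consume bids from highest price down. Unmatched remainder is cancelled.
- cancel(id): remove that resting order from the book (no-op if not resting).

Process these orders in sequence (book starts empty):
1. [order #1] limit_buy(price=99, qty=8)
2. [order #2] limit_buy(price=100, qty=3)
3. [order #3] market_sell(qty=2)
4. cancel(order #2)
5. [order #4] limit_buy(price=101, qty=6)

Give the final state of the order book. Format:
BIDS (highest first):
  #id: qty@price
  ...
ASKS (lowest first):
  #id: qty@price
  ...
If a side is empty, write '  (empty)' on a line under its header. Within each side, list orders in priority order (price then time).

Answer: BIDS (highest first):
  #4: 6@101
  #1: 8@99
ASKS (lowest first):
  (empty)

Derivation:
After op 1 [order #1] limit_buy(price=99, qty=8): fills=none; bids=[#1:8@99] asks=[-]
After op 2 [order #2] limit_buy(price=100, qty=3): fills=none; bids=[#2:3@100 #1:8@99] asks=[-]
After op 3 [order #3] market_sell(qty=2): fills=#2x#3:2@100; bids=[#2:1@100 #1:8@99] asks=[-]
After op 4 cancel(order #2): fills=none; bids=[#1:8@99] asks=[-]
After op 5 [order #4] limit_buy(price=101, qty=6): fills=none; bids=[#4:6@101 #1:8@99] asks=[-]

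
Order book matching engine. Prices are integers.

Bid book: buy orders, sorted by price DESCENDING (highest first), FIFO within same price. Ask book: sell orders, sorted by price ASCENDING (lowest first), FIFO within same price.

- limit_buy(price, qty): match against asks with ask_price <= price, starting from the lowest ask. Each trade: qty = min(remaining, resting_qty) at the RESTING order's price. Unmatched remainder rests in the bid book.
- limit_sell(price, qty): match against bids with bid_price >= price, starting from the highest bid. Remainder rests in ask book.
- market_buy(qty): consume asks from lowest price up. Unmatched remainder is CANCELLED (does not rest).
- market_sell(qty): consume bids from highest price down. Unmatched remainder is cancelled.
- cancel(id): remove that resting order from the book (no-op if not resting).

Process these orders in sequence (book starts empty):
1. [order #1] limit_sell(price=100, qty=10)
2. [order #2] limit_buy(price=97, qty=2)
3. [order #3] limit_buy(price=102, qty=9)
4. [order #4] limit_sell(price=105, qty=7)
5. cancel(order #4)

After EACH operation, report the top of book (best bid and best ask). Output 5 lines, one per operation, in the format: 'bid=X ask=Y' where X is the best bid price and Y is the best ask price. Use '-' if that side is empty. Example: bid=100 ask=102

Answer: bid=- ask=100
bid=97 ask=100
bid=97 ask=100
bid=97 ask=100
bid=97 ask=100

Derivation:
After op 1 [order #1] limit_sell(price=100, qty=10): fills=none; bids=[-] asks=[#1:10@100]
After op 2 [order #2] limit_buy(price=97, qty=2): fills=none; bids=[#2:2@97] asks=[#1:10@100]
After op 3 [order #3] limit_buy(price=102, qty=9): fills=#3x#1:9@100; bids=[#2:2@97] asks=[#1:1@100]
After op 4 [order #4] limit_sell(price=105, qty=7): fills=none; bids=[#2:2@97] asks=[#1:1@100 #4:7@105]
After op 5 cancel(order #4): fills=none; bids=[#2:2@97] asks=[#1:1@100]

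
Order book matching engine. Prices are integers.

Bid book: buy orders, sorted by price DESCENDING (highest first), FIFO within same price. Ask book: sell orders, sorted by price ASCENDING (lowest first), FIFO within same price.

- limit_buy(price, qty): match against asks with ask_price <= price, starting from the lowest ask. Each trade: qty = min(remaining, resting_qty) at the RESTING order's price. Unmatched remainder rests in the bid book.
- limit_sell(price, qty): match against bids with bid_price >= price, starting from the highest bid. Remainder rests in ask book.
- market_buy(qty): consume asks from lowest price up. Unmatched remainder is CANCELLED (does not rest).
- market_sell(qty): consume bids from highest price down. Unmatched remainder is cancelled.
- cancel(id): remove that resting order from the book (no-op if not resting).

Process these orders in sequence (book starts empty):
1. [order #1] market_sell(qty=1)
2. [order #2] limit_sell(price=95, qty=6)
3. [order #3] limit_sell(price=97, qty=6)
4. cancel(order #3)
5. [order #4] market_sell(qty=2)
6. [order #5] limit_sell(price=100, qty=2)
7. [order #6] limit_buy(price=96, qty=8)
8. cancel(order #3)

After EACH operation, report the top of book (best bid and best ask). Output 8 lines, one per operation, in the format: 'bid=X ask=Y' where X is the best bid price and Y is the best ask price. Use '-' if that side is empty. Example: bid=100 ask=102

Answer: bid=- ask=-
bid=- ask=95
bid=- ask=95
bid=- ask=95
bid=- ask=95
bid=- ask=95
bid=96 ask=100
bid=96 ask=100

Derivation:
After op 1 [order #1] market_sell(qty=1): fills=none; bids=[-] asks=[-]
After op 2 [order #2] limit_sell(price=95, qty=6): fills=none; bids=[-] asks=[#2:6@95]
After op 3 [order #3] limit_sell(price=97, qty=6): fills=none; bids=[-] asks=[#2:6@95 #3:6@97]
After op 4 cancel(order #3): fills=none; bids=[-] asks=[#2:6@95]
After op 5 [order #4] market_sell(qty=2): fills=none; bids=[-] asks=[#2:6@95]
After op 6 [order #5] limit_sell(price=100, qty=2): fills=none; bids=[-] asks=[#2:6@95 #5:2@100]
After op 7 [order #6] limit_buy(price=96, qty=8): fills=#6x#2:6@95; bids=[#6:2@96] asks=[#5:2@100]
After op 8 cancel(order #3): fills=none; bids=[#6:2@96] asks=[#5:2@100]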